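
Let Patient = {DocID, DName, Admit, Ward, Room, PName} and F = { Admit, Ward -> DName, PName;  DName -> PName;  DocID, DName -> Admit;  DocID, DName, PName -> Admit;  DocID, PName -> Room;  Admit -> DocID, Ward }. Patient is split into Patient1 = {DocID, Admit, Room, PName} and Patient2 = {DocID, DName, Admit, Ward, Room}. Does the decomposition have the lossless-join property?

Common attributes: Patient1 ∩ Patient2 = {DocID, Admit, Room}.
Closure of {DocID, Admit, Room}: Admit → DocID, Ward applies, adding Ward; Admit, Ward → DName, PName applies, adding DName, PName. So (DocID, Admit, Room)⁺ = {DocID, DName, Admit, Ward, Room, PName}.
This closure contains every attribute of Patient1, so Patient1 ∩ Patient2 → Patient1. The join is lossless.

Yes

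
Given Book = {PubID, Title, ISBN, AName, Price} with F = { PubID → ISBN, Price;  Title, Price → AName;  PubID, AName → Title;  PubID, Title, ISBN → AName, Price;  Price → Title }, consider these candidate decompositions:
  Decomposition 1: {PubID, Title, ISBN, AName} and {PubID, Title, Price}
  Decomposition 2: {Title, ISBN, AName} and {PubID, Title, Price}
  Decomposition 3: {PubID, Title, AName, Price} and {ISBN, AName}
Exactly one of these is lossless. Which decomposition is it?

Decomposition 1

Decomposition 1: common = {PubID, Title}, closure = {PubID, Title, ISBN, AName, Price} → lossless.
Decomposition 2: common = {Title}, closure = {Title} → lossy.
Decomposition 3: common = {AName}, closure = {AName} → lossy.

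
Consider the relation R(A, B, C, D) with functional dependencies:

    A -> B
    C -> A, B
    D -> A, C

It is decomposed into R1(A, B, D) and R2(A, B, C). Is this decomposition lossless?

No

Common attributes: R1 ∩ R2 = {A, B}.
No dependency enlarges {A, B}, so (A, B)⁺ = {A, B}.
The closure contains neither all of R1 = {A, B, D} nor all of R2 = {A, B, C}, so the common attributes are not a superkey of either fragment. The join is lossy.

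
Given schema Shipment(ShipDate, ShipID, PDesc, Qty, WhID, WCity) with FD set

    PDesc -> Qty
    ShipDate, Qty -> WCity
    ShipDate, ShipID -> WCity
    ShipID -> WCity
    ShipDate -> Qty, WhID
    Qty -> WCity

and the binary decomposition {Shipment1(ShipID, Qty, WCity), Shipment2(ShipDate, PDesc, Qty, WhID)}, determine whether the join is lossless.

Common attributes: Shipment1 ∩ Shipment2 = {Qty}.
Closure of {Qty}: Qty → WCity applies, adding WCity. So (Qty)⁺ = {Qty, WCity}.
The closure contains neither all of Shipment1 = {ShipID, Qty, WCity} nor all of Shipment2 = {ShipDate, PDesc, Qty, WhID}, so the common attributes are not a superkey of either fragment. The join is lossy.

No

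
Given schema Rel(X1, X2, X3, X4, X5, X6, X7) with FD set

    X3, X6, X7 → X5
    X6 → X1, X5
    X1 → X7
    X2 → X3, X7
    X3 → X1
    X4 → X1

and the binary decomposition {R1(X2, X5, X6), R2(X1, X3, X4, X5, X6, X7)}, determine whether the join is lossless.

Common attributes: R1 ∩ R2 = {X5, X6}.
Closure of {X5, X6}: X6 → X1, X5 applies, adding X1; X1 → X7 applies, adding X7. So (X5, X6)⁺ = {X1, X5, X6, X7}.
The closure contains neither all of R1 = {X2, X5, X6} nor all of R2 = {X1, X3, X4, X5, X6, X7}, so the common attributes are not a superkey of either fragment. The join is lossy.

No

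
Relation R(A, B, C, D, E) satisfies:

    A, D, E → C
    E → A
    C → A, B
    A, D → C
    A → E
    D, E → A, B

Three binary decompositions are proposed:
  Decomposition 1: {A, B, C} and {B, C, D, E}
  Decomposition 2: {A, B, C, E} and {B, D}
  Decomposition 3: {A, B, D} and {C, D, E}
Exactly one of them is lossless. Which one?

Decomposition 1

Decomposition 1: common = {B, C}, closure = {A, B, C, E} → lossless.
Decomposition 2: common = {B}, closure = {B} → lossy.
Decomposition 3: common = {D}, closure = {D} → lossy.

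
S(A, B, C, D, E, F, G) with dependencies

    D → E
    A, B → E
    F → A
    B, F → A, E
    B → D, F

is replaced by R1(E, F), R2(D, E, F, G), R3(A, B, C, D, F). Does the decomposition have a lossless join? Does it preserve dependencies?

Lossless test (chase): Rows 2 and 3 agree on D; apply D→E and equate their E entries. Rows 1 and 2 agree on F; apply F→A and equate their A entries. Rows 1 and 3 agree on F; apply F→A and equate their A entries. No row becomes fully distinguished — the join is lossy.
Dependency preservation: A, B → E; B, F → A, E are not contained in any single fragment, but the restricted closure of each left-hand side across the fragments still reaches the right-hand side; the remaining FDs each lie inside some fragment. All dependencies are preserved.

lossy but dependency-preserving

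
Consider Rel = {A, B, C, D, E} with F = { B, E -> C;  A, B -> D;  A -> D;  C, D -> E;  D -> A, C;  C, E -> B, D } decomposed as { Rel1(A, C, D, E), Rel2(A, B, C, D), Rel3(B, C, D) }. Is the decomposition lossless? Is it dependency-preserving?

lossless but not dependency-preserving

Lossless test (chase): Rows 1 and 2 agree on C, D; apply C, D→E and equate their E entries. Rows 1 and 3 agree on C, D; apply C, D→E and equate their E entries. Rows 1 and 3 agree on D; apply D→A, C and equate their A, C entries. Rows 1 and 2 agree on C, E; apply C, E→B, D and equate their B, D entries. Row 1 is now all distinguished symbols — the join is lossless.
Dependency preservation: the restricted closure of {B, E} across the fragments never reaches {C}, so B, E → C cannot be enforced without a join — not preserved.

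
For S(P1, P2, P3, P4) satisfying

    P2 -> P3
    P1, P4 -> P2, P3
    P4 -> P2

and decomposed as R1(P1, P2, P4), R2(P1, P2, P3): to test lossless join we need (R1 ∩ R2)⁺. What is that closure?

R1 ∩ R2 = {P1, P2}.
P2 → P3 applies, adding P3
Closure: {P1, P2, P3}.

P1, P2, P3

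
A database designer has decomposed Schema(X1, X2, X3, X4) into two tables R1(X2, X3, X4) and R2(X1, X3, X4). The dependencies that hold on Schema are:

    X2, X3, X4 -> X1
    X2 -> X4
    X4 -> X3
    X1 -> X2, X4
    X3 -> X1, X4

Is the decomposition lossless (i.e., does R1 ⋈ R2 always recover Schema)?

Common attributes: R1 ∩ R2 = {X3, X4}.
Closure of {X3, X4}: X3 → X1, X4 applies, adding X1; X1 → X2, X4 applies, adding X2. So (X3, X4)⁺ = {X1, X2, X3, X4}.
This closure contains every attribute of R1, so R1 ∩ R2 → R1. The join is lossless.

Yes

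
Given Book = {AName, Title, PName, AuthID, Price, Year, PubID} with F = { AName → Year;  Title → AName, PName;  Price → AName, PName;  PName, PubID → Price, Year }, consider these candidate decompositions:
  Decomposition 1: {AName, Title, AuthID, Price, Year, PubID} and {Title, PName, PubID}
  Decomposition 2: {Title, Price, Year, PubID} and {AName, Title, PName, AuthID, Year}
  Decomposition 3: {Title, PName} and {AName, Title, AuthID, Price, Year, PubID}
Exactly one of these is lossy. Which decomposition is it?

Decomposition 1: common = {Title, PubID}, closure = {AName, Title, PName, Price, Year, PubID} → lossless.
Decomposition 2: common = {Title, Year}, closure = {AName, Title, PName, Year} → lossy.
Decomposition 3: common = {Title}, closure = {AName, Title, PName, Year} → lossless.

Decomposition 2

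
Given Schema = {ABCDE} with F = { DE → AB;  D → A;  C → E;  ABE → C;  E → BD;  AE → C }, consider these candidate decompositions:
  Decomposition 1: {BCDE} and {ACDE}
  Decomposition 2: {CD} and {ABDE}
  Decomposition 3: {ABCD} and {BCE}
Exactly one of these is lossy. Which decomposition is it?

Decomposition 2

Decomposition 1: common = {CDE}, closure = {ABCDE} → lossless.
Decomposition 2: common = {D}, closure = {AD} → lossy.
Decomposition 3: common = {BC}, closure = {ABCDE} → lossless.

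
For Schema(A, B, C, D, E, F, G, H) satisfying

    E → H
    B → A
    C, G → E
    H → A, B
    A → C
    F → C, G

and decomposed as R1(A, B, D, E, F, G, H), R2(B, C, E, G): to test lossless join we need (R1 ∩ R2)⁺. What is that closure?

A, B, C, E, G, H

R1 ∩ R2 = {B, E, G}.
E → H applies, adding H
B → A applies, adding A
A → C applies, adding C
Closure: {A, B, C, E, G, H}.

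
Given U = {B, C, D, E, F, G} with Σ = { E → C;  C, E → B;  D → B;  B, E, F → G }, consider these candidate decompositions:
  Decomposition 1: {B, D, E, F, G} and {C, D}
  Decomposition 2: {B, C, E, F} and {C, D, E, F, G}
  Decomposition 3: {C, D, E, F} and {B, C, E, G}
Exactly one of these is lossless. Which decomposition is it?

Decomposition 2

Decomposition 1: common = {D}, closure = {B, D} → lossy.
Decomposition 2: common = {C, E, F}, closure = {B, C, E, F, G} → lossless.
Decomposition 3: common = {C, E}, closure = {B, C, E} → lossy.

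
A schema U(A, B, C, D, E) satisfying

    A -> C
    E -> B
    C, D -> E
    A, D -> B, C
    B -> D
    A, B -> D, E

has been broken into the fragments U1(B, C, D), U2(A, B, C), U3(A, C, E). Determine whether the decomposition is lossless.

Chase test. Columns are A, B, C, D, E; row i has aⱼ where attribute j ∈ Ui, else bᵢⱼ.
Initial tableau (one row per fragment):
  row 1: b11 a2 a3 a4 b15
  row 2: a1 a2 a3 b24 b25
  row 3: a1 b32 a3 b34 a5
Rows 1 and 2 agree on B; apply B→D and equate their D entries.
Rows 1 and 2 agree on C, D; apply C, D→E and equate their E entries.
No row becomes fully distinguished — the join is lossy.

No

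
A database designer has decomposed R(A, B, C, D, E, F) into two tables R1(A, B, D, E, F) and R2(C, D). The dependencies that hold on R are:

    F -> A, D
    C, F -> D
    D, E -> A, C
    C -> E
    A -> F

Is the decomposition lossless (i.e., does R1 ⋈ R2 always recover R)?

Common attributes: R1 ∩ R2 = {D}.
No dependency enlarges {D}, so (D)⁺ = {D}.
The closure contains neither all of R1 = {A, B, D, E, F} nor all of R2 = {C, D}, so the common attributes are not a superkey of either fragment. The join is lossy.

No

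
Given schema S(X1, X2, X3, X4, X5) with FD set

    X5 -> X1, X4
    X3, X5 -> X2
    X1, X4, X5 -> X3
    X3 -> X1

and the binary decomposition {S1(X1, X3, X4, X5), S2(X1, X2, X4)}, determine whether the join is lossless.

No

Common attributes: S1 ∩ S2 = {X1, X4}.
No dependency enlarges {X1, X4}, so (X1, X4)⁺ = {X1, X4}.
The closure contains neither all of S1 = {X1, X3, X4, X5} nor all of S2 = {X1, X2, X4}, so the common attributes are not a superkey of either fragment. The join is lossy.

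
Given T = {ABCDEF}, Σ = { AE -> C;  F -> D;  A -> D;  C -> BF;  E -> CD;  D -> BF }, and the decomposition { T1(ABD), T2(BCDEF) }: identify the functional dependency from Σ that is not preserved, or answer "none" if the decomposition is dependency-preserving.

AE → C: restricted closure across fragments reaches C.
F → D lies within T2.
A → D lies within T1.
C → BF lies within T2.
E → CD lies within T2.
D → BF lies within T2.
Every dependency is enforceable on the fragments, so the decomposition is dependency-preserving.

none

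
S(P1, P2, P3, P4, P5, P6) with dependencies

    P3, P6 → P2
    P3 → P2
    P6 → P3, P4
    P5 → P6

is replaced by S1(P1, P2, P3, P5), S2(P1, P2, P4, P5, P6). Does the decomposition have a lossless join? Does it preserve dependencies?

lossless but not dependency-preserving

Lossless test: (P1, P2, P5)⁺ = {P1, P2, P3, P4, P5, P6}, which contains all of one fragment — lossless.
Dependency preservation: the restricted closure of {P6} across the fragments never reaches {P3, P4}, so P6 → P3, P4 cannot be enforced without a join — not preserved.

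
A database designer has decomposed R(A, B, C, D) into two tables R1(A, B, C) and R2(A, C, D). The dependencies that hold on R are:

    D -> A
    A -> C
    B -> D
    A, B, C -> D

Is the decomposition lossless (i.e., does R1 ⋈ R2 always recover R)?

No

Common attributes: R1 ∩ R2 = {A, C}.
No dependency enlarges {A, C}, so (A, C)⁺ = {A, C}.
The closure contains neither all of R1 = {A, B, C} nor all of R2 = {A, C, D}, so the common attributes are not a superkey of either fragment. The join is lossy.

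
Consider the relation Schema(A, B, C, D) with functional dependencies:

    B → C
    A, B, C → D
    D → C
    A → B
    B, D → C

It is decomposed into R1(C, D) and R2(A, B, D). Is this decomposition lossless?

Common attributes: R1 ∩ R2 = {D}.
Closure of {D}: D → C applies, adding C. So (D)⁺ = {C, D}.
This closure contains every attribute of R1, so R1 ∩ R2 → R1. The join is lossless.

Yes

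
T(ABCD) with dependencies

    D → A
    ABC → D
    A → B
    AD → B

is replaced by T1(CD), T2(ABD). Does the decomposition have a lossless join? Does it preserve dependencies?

lossless but not dependency-preserving

Lossless test: (D)⁺ = {ABD}, which contains all of one fragment — lossless.
Dependency preservation: the restricted closure of {ABC} across the fragments never reaches {D}, so ABC → D cannot be enforced without a join — not preserved.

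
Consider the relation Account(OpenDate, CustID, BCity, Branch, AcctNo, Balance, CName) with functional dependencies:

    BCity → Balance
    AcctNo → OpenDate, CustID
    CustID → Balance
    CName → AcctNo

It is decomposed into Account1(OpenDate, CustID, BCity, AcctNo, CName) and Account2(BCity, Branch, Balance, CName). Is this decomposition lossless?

Yes

Common attributes: Account1 ∩ Account2 = {BCity, CName}.
Closure of {BCity, CName}: BCity → Balance applies, adding Balance; CName → AcctNo applies, adding AcctNo; AcctNo → OpenDate, CustID applies, adding OpenDate, CustID. So (BCity, CName)⁺ = {OpenDate, CustID, BCity, AcctNo, Balance, CName}.
This closure contains every attribute of Account1, so Account1 ∩ Account2 → Account1. The join is lossless.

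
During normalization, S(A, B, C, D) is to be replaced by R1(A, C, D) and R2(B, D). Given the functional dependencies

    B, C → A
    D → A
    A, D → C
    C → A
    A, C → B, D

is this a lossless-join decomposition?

Common attributes: R1 ∩ R2 = {D}.
Closure of {D}: D → A applies, adding A; A, D → C applies, adding C; A, C → B, D applies, adding B. So (D)⁺ = {A, B, C, D}.
This closure contains every attribute of R1, so R1 ∩ R2 → R1. The join is lossless.

Yes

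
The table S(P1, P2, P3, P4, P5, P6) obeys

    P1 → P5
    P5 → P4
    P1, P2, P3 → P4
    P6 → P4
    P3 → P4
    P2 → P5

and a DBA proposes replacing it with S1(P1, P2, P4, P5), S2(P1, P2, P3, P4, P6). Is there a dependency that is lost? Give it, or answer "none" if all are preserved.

P1 → P5 lies within S1.
P5 → P4 lies within S1.
P1, P2, P3 → P4 lies within S2.
P6 → P4 lies within S2.
P3 → P4 lies within S2.
P2 → P5 lies within S1.
Every dependency is enforceable on the fragments, so the decomposition is dependency-preserving.

none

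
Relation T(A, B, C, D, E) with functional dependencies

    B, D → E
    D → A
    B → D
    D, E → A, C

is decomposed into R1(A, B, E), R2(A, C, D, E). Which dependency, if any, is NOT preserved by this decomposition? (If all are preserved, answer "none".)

Check B → D: no single fragment contains all of {B, D}, and the restricted closure of {B} across the fragments never reaches {D}.
B, D → E is preserved.
D → A is preserved.
D, E → A, C is preserved.

B → D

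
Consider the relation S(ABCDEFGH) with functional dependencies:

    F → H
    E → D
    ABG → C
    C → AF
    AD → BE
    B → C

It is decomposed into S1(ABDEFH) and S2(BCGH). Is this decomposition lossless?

No

Common attributes: S1 ∩ S2 = {BH}.
Closure of {BH}: B → C applies, adding C; C → AF applies, adding AF. So (BH)⁺ = {ABCFH}.
The closure contains neither all of S1 = {ABDEFH} nor all of S2 = {BCGH}, so the common attributes are not a superkey of either fragment. The join is lossy.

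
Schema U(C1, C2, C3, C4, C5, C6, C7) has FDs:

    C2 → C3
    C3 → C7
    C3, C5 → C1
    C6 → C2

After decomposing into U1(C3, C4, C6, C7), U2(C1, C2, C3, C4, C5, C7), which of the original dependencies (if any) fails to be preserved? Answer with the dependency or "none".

Check C6 → C2: no single fragment contains all of {C2, C6}, and the restricted closure of {C6} across the fragments never reaches {C2}.
C2 → C3 is preserved.
C3 → C7 is preserved.
C3, C5 → C1 is preserved.

C6 → C2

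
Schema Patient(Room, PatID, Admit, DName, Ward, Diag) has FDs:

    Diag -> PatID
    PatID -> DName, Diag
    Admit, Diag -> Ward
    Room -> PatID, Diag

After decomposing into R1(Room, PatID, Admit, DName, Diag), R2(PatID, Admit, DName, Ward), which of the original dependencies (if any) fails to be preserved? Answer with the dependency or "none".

Diag → PatID lies within R1.
PatID → DName, Diag lies within R1.
Admit, Diag → Ward: restricted closure across fragments reaches Ward.
Room → PatID, Diag lies within R1.
Every dependency is enforceable on the fragments, so the decomposition is dependency-preserving.

none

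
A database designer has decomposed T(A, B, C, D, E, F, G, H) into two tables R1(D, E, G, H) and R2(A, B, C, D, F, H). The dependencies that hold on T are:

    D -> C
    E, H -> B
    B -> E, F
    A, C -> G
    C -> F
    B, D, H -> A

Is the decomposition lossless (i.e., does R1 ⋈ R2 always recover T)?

Common attributes: R1 ∩ R2 = {D, H}.
Closure of {D, H}: D → C applies, adding C; C → F applies, adding F. So (D, H)⁺ = {C, D, F, H}.
The closure contains neither all of R1 = {D, E, G, H} nor all of R2 = {A, B, C, D, F, H}, so the common attributes are not a superkey of either fragment. The join is lossy.

No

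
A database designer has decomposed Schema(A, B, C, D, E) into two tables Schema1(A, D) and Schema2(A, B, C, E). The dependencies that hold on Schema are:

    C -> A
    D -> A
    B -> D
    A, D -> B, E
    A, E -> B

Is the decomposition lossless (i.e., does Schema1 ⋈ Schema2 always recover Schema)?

Common attributes: Schema1 ∩ Schema2 = {A}.
No dependency enlarges {A}, so (A)⁺ = {A}.
The closure contains neither all of Schema1 = {A, D} nor all of Schema2 = {A, B, C, E}, so the common attributes are not a superkey of either fragment. The join is lossy.

No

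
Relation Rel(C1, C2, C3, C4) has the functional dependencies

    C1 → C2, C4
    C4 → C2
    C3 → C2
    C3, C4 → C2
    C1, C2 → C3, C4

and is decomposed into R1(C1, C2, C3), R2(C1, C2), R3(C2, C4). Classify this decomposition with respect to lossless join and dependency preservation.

Lossless test (chase): Rows 1 and 2 agree on C1; apply C1→C2, C4 and equate their C2, C4 entries. Rows 1 and 2 agree on C1, C2; apply C1, C2→C3, C4 and equate their C3, C4 entries. No row becomes fully distinguished — the join is lossy.
Dependency preservation: the restricted closure of {C1} across the fragments never reaches {C2, C4}, so C1 → C2, C4 cannot be enforced without a join — not preserved.

lossy and not dependency-preserving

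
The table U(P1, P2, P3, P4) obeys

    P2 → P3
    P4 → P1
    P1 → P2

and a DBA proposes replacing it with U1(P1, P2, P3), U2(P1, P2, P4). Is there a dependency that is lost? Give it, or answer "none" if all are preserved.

none

P2 → P3 lies within U1.
P4 → P1 lies within U2.
P1 → P2 lies within U1.
Every dependency is enforceable on the fragments, so the decomposition is dependency-preserving.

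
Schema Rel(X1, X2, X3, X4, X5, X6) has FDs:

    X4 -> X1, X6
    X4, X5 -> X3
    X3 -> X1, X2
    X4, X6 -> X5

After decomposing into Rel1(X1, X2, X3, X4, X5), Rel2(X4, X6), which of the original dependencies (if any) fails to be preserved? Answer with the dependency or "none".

X4 → X1, X6: restricted closure across fragments reaches X1, X6.
X4, X5 → X3 lies within Rel1.
X3 → X1, X2 lies within Rel1.
X4, X6 → X5: restricted closure across fragments reaches X5.
Every dependency is enforceable on the fragments, so the decomposition is dependency-preserving.

none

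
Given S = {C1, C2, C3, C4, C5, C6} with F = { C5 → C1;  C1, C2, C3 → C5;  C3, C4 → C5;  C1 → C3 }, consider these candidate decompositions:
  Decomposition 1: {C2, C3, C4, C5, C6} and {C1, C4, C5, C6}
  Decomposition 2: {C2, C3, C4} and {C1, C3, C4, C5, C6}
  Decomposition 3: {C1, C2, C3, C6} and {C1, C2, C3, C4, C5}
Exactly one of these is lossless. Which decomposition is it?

Decomposition 1

Decomposition 1: common = {C4, C5, C6}, closure = {C1, C3, C4, C5, C6} → lossless.
Decomposition 2: common = {C3, C4}, closure = {C1, C3, C4, C5} → lossy.
Decomposition 3: common = {C1, C2, C3}, closure = {C1, C2, C3, C5} → lossy.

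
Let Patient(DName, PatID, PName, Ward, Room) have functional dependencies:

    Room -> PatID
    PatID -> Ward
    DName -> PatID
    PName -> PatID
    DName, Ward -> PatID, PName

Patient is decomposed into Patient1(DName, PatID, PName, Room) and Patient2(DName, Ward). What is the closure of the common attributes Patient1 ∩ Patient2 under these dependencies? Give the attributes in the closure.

Patient1 ∩ Patient2 = {DName}.
DName → PatID applies, adding PatID
PatID → Ward applies, adding Ward
DName, Ward → PatID, PName applies, adding PName
Closure: {DName, PatID, PName, Ward}.

DName, PatID, PName, Ward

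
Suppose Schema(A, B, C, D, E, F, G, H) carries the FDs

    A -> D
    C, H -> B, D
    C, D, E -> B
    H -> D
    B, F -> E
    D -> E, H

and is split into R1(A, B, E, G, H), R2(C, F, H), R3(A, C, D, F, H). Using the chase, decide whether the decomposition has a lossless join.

Chase test. Columns are A, B, C, D, E, F, G, H; row i has aⱼ where attribute j ∈ Ri, else bᵢⱼ.
Initial tableau (one row per fragment):
  row 1: a1 a2 b13 b14 a5 b16 a7 a8
  row 2: b21 b22 a3 b24 b25 a6 b27 a8
  row 3: a1 b32 a3 a4 b35 a6 b37 a8
Rows 1 and 3 agree on A; apply A→D and equate their D entries.
Rows 2 and 3 agree on C, H; apply C, H→B, D and equate their B, D entries.
Rows 2 and 3 agree on B, F; apply B, F→E and equate their E entries.
Rows 1 and 2 agree on D; apply D→E, H and equate their E, H entries.
No row becomes fully distinguished — the join is lossy.

No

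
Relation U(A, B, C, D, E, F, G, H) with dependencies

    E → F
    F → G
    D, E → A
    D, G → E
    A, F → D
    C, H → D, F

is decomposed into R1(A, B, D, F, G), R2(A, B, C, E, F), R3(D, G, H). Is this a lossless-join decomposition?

Chase test. Columns are A, B, C, D, E, F, G, H; row i has aⱼ where attribute j ∈ Ri, else bᵢⱼ.
Initial tableau (one row per fragment):
  row 1: a1 a2 b13 a4 b15 a6 a7 b18
  row 2: a1 a2 a3 b24 a5 a6 b27 b28
  row 3: b31 b32 b33 a4 b35 b36 a7 a8
Rows 1 and 2 agree on F; apply F→G and equate their G entries.
Rows 1 and 3 agree on D, G; apply D, G→E and equate their E entries.
Rows 1 and 2 agree on A, F; apply A, F→D and equate their D entries.
Rows 1 and 3 agree on E; apply E→F and equate their F entries.
Rows 1 and 3 agree on D, E; apply D, E→A and equate their A entries.
Rows 1 and 2 agree on D, G; apply D, G→E and equate their E entries.
No row becomes fully distinguished — the join is lossy.

No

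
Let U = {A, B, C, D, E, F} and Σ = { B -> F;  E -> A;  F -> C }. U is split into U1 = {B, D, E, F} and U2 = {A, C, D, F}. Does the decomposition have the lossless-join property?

No

Common attributes: U1 ∩ U2 = {D, F}.
Closure of {D, F}: F → C applies, adding C. So (D, F)⁺ = {C, D, F}.
The closure contains neither all of U1 = {B, D, E, F} nor all of U2 = {A, C, D, F}, so the common attributes are not a superkey of either fragment. The join is lossy.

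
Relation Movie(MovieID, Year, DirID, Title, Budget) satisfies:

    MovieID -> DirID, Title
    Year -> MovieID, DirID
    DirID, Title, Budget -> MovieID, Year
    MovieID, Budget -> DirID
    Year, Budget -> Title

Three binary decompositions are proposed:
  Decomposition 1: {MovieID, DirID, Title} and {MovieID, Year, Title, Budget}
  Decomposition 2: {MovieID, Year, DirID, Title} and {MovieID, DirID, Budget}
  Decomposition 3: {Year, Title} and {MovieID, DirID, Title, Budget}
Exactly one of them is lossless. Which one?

Decomposition 1: common = {MovieID, Title}, closure = {MovieID, DirID, Title} → lossless.
Decomposition 2: common = {MovieID, DirID}, closure = {MovieID, DirID, Title} → lossy.
Decomposition 3: common = {Title}, closure = {Title} → lossy.

Decomposition 1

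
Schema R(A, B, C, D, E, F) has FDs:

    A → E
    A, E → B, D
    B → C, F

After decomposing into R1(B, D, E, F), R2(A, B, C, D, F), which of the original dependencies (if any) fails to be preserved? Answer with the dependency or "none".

Check A → E: no single fragment contains all of {A, E}, and the restricted closure of {A} across the fragments never reaches {E}.
A, E → B, D is preserved.
B → C, F is preserved.

A → E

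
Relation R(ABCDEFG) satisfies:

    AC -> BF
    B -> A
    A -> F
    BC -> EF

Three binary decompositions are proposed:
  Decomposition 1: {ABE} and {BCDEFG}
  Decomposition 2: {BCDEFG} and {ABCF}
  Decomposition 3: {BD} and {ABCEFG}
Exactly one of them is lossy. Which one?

Decomposition 1: common = {BE}, closure = {ABEF} → lossless.
Decomposition 2: common = {BCF}, closure = {ABCEF} → lossless.
Decomposition 3: common = {B}, closure = {ABF} → lossy.

Decomposition 3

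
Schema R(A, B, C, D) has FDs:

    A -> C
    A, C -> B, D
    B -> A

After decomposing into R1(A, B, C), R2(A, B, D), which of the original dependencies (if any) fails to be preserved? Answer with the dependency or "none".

none

A → C lies within R1.
A, C → B, D: restricted closure across fragments reaches B, D.
B → A lies within R1.
Every dependency is enforceable on the fragments, so the decomposition is dependency-preserving.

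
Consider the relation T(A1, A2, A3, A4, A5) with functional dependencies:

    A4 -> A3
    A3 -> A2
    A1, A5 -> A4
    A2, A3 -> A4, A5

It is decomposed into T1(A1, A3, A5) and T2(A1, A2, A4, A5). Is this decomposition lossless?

Common attributes: T1 ∩ T2 = {A1, A5}.
Closure of {A1, A5}: A1, A5 → A4 applies, adding A4; A4 → A3 applies, adding A3; A3 → A2 applies, adding A2. So (A1, A5)⁺ = {A1, A2, A3, A4, A5}.
This closure contains every attribute of T1, so T1 ∩ T2 → T1. The join is lossless.

Yes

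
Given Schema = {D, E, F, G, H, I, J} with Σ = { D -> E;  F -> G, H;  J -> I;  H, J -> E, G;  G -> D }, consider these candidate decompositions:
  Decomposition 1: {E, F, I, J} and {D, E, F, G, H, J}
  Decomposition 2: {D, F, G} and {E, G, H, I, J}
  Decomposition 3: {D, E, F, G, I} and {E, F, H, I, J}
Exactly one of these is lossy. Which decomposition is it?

Decomposition 2

Decomposition 1: common = {E, F, J}, closure = {D, E, F, G, H, I, J} → lossless.
Decomposition 2: common = {G}, closure = {D, E, G} → lossy.
Decomposition 3: common = {E, F, I}, closure = {D, E, F, G, H, I} → lossless.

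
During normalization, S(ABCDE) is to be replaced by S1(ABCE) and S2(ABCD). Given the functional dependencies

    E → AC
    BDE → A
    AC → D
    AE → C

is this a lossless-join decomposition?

Common attributes: S1 ∩ S2 = {ABC}.
Closure of {ABC}: AC → D applies, adding D. So (ABC)⁺ = {ABCD}.
This closure contains every attribute of S2, so S1 ∩ S2 → S2. The join is lossless.

Yes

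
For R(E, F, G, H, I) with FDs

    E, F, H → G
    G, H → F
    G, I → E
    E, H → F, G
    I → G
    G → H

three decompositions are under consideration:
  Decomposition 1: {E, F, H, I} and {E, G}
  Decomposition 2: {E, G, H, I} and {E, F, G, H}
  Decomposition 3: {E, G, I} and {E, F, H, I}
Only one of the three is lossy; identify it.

Decomposition 1

Decomposition 1: common = {E}, closure = {E} → lossy.
Decomposition 2: common = {E, G, H}, closure = {E, F, G, H} → lossless.
Decomposition 3: common = {E, I}, closure = {E, F, G, H, I} → lossless.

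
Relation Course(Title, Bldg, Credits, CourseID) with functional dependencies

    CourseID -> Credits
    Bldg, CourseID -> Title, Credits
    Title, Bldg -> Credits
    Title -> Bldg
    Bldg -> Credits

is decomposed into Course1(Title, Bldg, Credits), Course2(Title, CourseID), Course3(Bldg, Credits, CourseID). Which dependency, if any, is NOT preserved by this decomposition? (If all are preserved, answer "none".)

Bldg, CourseID -> Title, Credits

Check Bldg, CourseID → Title, Credits: no single fragment contains all of {Title, Bldg, Credits, CourseID}, and the restricted closure of {Bldg, CourseID} across the fragments never reaches {Title, Credits}.
CourseID → Credits is preserved.
Title, Bldg → Credits is preserved.
Title → Bldg is preserved.
Bldg → Credits is preserved.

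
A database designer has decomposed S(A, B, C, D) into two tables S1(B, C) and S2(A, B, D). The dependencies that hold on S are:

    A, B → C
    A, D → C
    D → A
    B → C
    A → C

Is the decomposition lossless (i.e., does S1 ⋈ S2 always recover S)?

Yes

Common attributes: S1 ∩ S2 = {B}.
Closure of {B}: B → C applies, adding C. So (B)⁺ = {B, C}.
This closure contains every attribute of S1, so S1 ∩ S2 → S1. The join is lossless.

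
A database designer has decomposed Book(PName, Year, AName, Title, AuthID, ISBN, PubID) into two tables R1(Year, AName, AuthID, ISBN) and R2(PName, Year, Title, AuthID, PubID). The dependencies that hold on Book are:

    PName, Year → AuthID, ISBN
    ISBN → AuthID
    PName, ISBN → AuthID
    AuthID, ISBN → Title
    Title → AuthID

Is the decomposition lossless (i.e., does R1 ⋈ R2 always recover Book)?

Common attributes: R1 ∩ R2 = {Year, AuthID}.
No dependency enlarges {Year, AuthID}, so (Year, AuthID)⁺ = {Year, AuthID}.
The closure contains neither all of R1 = {Year, AName, AuthID, ISBN} nor all of R2 = {PName, Year, Title, AuthID, PubID}, so the common attributes are not a superkey of either fragment. The join is lossy.

No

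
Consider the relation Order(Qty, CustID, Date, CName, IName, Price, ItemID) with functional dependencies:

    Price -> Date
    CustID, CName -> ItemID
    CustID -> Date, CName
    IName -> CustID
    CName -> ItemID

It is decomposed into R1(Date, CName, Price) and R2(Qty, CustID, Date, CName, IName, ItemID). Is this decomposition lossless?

Common attributes: R1 ∩ R2 = {Date, CName}.
Closure of {Date, CName}: CName → ItemID applies, adding ItemID. So (Date, CName)⁺ = {Date, CName, ItemID}.
The closure contains neither all of R1 = {Date, CName, Price} nor all of R2 = {Qty, CustID, Date, CName, IName, ItemID}, so the common attributes are not a superkey of either fragment. The join is lossy.

No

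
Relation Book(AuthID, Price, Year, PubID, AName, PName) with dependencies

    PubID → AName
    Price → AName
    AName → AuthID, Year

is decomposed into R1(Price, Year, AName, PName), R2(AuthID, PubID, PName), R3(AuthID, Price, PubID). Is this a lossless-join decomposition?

No

Chase test. Columns are AuthID, Price, Year, PubID, AName, PName; row i has aⱼ where attribute j ∈ Ri, else bᵢⱼ.
Initial tableau (one row per fragment):
  row 1: b11 a2 a3 b14 a5 a6
  row 2: a1 b22 b23 a4 b25 a6
  row 3: a1 a2 b33 a4 b35 b36
Rows 2 and 3 agree on PubID; apply PubID→AName and equate their AName entries.
Rows 1 and 3 agree on Price; apply Price→AName and equate their AName entries.
Rows 1 and 2 agree on AName; apply AName→AuthID, Year and equate their AuthID, Year entries.
Rows 1 and 3 agree on AName; apply AName→AuthID, Year and equate their AuthID, Year entries.
No row becomes fully distinguished — the join is lossy.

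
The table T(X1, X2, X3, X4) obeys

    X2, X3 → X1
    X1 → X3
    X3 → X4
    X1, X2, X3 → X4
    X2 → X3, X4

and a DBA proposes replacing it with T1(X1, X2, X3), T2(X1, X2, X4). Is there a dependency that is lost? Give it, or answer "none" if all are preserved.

Check X3 → X4: no single fragment contains all of {X3, X4}, and the restricted closure of {X3} across the fragments never reaches {X4}.
X2, X3 → X1 is preserved.
X1 → X3 is preserved.
X1, X2, X3 → X4 is preserved.
X2 → X3, X4 is preserved.

X3 → X4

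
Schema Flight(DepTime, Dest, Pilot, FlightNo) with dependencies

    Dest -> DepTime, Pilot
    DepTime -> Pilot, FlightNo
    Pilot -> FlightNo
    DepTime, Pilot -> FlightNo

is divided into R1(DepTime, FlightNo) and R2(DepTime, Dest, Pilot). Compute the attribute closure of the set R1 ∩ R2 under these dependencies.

R1 ∩ R2 = {DepTime}.
DepTime → Pilot, FlightNo applies, adding Pilot, FlightNo
Closure: {DepTime, Pilot, FlightNo}.

DepTime, Pilot, FlightNo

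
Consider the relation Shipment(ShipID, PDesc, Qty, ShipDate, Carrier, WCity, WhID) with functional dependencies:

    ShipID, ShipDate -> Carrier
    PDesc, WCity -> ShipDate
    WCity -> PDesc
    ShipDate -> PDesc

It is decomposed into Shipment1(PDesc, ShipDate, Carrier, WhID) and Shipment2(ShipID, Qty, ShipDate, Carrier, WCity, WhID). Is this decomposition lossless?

Yes

Common attributes: Shipment1 ∩ Shipment2 = {ShipDate, Carrier, WhID}.
Closure of {ShipDate, Carrier, WhID}: ShipDate → PDesc applies, adding PDesc. So (ShipDate, Carrier, WhID)⁺ = {PDesc, ShipDate, Carrier, WhID}.
This closure contains every attribute of Shipment1, so Shipment1 ∩ Shipment2 → Shipment1. The join is lossless.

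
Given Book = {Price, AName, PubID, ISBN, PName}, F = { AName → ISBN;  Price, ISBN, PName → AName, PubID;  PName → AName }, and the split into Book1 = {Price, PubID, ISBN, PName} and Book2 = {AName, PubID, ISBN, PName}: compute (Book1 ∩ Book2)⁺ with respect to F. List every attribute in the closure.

AName, PubID, ISBN, PName

Book1 ∩ Book2 = {PubID, ISBN, PName}.
PName → AName applies, adding AName
Closure: {AName, PubID, ISBN, PName}.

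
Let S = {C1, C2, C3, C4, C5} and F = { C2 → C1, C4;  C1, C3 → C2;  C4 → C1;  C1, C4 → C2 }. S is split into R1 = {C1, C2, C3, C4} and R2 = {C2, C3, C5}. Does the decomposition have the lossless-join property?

Common attributes: R1 ∩ R2 = {C2, C3}.
Closure of {C2, C3}: C2 → C1, C4 applies, adding C1, C4. So (C2, C3)⁺ = {C1, C2, C3, C4}.
This closure contains every attribute of R1, so R1 ∩ R2 → R1. The join is lossless.

Yes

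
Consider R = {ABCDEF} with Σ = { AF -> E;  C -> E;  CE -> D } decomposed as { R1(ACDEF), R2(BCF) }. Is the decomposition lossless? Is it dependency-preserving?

lossy but dependency-preserving

Lossless test: (CF)⁺ = {CDEF}, which is a superkey of neither fragment — lossy.
Dependency preservation: every FD's attributes lie within a single fragment, so each can be enforced locally — preserved.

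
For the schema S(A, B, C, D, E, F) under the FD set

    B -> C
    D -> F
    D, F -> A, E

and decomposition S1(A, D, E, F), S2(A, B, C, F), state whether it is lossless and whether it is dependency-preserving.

Lossless test: (A, F)⁺ = {A, F}, which is a superkey of neither fragment — lossy.
Dependency preservation: every FD's attributes lie within a single fragment, so each can be enforced locally — preserved.

lossy but dependency-preserving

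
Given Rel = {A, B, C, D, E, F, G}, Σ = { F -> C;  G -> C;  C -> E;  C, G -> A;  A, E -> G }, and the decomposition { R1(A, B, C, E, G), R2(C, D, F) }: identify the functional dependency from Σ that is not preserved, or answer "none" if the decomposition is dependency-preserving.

none

F → C lies within R2.
G → C lies within R1.
C → E lies within R1.
C, G → A lies within R1.
A, E → G lies within R1.
Every dependency is enforceable on the fragments, so the decomposition is dependency-preserving.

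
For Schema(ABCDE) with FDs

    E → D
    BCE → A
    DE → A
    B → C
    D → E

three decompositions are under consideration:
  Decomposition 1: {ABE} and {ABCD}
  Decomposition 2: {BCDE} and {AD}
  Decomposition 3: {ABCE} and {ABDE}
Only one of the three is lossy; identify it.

Decomposition 1

Decomposition 1: common = {AB}, closure = {ABC} → lossy.
Decomposition 2: common = {D}, closure = {ADE} → lossless.
Decomposition 3: common = {ABE}, closure = {ABCDE} → lossless.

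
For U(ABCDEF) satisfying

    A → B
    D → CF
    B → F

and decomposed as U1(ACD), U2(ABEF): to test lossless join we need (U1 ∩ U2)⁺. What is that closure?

U1 ∩ U2 = {A}.
A → B applies, adding B
B → F applies, adding F
Closure: {ABF}.

ABF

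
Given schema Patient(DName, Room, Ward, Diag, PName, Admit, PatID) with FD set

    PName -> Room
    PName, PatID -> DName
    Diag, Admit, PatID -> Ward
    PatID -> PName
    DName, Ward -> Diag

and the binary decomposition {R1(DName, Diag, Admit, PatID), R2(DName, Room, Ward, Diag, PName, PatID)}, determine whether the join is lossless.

Common attributes: R1 ∩ R2 = {DName, Diag, PatID}.
Closure of {DName, Diag, PatID}: PatID → PName applies, adding PName; PName → Room applies, adding Room. So (DName, Diag, PatID)⁺ = {DName, Room, Diag, PName, PatID}.
The closure contains neither all of R1 = {DName, Diag, Admit, PatID} nor all of R2 = {DName, Room, Ward, Diag, PName, PatID}, so the common attributes are not a superkey of either fragment. The join is lossy.

No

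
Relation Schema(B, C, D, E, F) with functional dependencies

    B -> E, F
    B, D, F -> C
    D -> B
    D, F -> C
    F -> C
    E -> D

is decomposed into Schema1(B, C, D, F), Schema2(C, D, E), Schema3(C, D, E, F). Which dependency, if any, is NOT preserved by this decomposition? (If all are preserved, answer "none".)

none

B → E, F: restricted closure across fragments reaches E, F.
B, D, F → C lies within Schema1.
D → B lies within Schema1.
D, F → C lies within Schema1.
F → C lies within Schema1.
E → D lies within Schema2.
Every dependency is enforceable on the fragments, so the decomposition is dependency-preserving.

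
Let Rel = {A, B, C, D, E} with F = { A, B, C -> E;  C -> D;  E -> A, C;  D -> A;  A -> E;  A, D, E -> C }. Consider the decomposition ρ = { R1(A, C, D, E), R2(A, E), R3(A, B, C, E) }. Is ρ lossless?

Chase test. Columns are A, B, C, D, E; row i has aⱼ where attribute j ∈ Ri, else bᵢⱼ.
Initial tableau (one row per fragment):
  row 1: a1 b12 a3 a4 a5
  row 2: a1 b22 b23 b24 a5
  row 3: a1 a2 a3 b34 a5
Rows 1 and 3 agree on C; apply C→D and equate their D entries.
Rows 1 and 2 agree on E; apply E→A, C and equate their A, C entries.
Rows 1 and 2 agree on C; apply C→D and equate their D entries.
Row 3 is now all distinguished symbols — the join is lossless.

Yes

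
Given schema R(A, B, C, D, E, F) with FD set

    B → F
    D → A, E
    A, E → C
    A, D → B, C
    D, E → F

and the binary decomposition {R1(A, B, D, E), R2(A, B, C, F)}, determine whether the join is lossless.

Common attributes: R1 ∩ R2 = {A, B}.
Closure of {A, B}: B → F applies, adding F. So (A, B)⁺ = {A, B, F}.
The closure contains neither all of R1 = {A, B, D, E} nor all of R2 = {A, B, C, F}, so the common attributes are not a superkey of either fragment. The join is lossy.

No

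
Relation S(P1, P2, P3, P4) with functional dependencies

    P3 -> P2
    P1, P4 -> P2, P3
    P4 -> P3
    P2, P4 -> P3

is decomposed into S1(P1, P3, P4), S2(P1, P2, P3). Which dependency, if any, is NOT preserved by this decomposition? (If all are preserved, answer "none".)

P3 → P2 lies within S2.
P1, P4 → P2, P3: restricted closure across fragments reaches P2, P3.
P4 → P3 lies within S1.
P2, P4 → P3: restricted closure across fragments reaches P3.
Every dependency is enforceable on the fragments, so the decomposition is dependency-preserving.

none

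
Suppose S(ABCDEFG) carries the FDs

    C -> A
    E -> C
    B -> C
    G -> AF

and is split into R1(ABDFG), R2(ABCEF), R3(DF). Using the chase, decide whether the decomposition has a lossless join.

No

Chase test. Columns are ABCDEFG; row i has aⱼ where attribute j ∈ Ri, else bᵢⱼ.
Initial tableau (one row per fragment):
  row 1: a1 a2 b13 a4 b15 a6 a7
  row 2: a1 a2 a3 b24 a5 a6 b27
  row 3: b31 b32 b33 a4 b35 a6 b37
Rows 1 and 2 agree on B; apply B→C and equate their C entries.
No row becomes fully distinguished — the join is lossy.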